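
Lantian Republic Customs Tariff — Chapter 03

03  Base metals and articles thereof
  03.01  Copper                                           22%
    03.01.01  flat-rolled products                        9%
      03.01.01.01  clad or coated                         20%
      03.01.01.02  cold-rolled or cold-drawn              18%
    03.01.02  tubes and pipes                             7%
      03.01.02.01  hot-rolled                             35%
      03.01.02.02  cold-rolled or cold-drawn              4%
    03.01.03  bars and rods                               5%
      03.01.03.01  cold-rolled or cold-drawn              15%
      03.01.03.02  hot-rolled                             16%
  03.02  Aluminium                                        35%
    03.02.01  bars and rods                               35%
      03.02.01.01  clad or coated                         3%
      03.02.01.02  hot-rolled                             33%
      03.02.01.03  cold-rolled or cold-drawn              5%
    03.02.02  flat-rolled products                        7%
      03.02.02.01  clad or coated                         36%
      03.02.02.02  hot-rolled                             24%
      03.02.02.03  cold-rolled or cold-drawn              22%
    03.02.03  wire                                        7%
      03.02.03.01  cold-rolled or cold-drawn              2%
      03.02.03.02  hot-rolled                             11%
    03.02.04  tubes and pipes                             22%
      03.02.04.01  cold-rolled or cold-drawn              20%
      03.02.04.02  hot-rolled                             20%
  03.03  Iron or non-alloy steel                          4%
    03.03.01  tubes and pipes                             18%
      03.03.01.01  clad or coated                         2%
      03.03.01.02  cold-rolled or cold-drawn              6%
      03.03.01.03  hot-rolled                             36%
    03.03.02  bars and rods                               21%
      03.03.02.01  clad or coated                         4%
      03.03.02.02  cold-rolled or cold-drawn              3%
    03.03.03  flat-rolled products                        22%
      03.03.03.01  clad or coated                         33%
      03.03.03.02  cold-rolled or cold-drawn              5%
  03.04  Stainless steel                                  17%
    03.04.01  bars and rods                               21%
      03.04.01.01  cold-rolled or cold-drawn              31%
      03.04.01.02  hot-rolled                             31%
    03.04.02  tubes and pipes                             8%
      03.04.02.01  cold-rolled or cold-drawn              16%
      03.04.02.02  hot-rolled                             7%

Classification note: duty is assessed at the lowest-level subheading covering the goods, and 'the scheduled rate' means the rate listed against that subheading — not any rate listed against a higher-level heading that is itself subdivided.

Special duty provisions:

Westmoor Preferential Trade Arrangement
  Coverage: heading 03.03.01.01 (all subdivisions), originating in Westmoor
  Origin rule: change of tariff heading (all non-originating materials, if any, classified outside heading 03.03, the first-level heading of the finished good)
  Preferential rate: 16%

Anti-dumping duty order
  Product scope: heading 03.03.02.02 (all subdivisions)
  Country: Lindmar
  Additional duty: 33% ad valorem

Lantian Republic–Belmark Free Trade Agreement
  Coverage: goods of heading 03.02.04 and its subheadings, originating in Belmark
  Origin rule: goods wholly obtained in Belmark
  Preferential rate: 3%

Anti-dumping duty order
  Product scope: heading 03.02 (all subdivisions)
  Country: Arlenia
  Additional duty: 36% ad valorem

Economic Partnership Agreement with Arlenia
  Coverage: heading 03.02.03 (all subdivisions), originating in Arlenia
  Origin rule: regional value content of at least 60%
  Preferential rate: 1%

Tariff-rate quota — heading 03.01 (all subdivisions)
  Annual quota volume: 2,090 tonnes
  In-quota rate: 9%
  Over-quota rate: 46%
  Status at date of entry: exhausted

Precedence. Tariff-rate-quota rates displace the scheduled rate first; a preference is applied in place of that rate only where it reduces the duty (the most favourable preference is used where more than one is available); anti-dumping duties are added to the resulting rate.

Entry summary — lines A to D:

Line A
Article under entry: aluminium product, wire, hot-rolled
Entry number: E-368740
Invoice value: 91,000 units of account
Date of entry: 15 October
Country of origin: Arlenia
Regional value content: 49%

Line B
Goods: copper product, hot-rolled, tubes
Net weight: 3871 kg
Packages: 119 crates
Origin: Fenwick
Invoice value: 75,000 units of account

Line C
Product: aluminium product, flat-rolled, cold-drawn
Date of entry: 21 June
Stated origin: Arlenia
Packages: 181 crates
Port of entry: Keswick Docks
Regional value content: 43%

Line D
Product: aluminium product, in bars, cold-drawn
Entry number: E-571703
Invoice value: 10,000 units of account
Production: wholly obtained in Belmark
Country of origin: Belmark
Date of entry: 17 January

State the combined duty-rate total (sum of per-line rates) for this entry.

Line A: aluminium → 03.02; wire → 03.02.03; hot-rolled → 03.02.03.02. Scheduled 11%. Arlenia agreement on 03.02.03: RVC < 60%; anti-dumping (Arlenia, 03.02): +36%; total 11% + 36% = 47%. → 47%.
Line B: copper → 03.01; tubes → 03.01.02; hot-rolled → 03.01.02.01. Scheduled 35%. quota on 03.01 exhausted → over-quota 46%. → 46%.
Line C: aluminium → 03.02; flat-rolled → 03.02.02; cold-drawn → 03.02.02.03. Scheduled 22%. Arlenia agreement on 03.02.03: 03.02.02.03 not covered; anti-dumping (Arlenia, 03.02): +36%; total 22% + 36% = 58%. → 58%.
Line D: aluminium → 03.02; in bars → 03.02.01; cold-drawn → 03.02.01.03. Scheduled 5%. Belmark agreement on 03.02.04: 03.02.01.03 not covered. → 5%.
Sum: 47% + 46% + 58% + 5% = 156%.

156%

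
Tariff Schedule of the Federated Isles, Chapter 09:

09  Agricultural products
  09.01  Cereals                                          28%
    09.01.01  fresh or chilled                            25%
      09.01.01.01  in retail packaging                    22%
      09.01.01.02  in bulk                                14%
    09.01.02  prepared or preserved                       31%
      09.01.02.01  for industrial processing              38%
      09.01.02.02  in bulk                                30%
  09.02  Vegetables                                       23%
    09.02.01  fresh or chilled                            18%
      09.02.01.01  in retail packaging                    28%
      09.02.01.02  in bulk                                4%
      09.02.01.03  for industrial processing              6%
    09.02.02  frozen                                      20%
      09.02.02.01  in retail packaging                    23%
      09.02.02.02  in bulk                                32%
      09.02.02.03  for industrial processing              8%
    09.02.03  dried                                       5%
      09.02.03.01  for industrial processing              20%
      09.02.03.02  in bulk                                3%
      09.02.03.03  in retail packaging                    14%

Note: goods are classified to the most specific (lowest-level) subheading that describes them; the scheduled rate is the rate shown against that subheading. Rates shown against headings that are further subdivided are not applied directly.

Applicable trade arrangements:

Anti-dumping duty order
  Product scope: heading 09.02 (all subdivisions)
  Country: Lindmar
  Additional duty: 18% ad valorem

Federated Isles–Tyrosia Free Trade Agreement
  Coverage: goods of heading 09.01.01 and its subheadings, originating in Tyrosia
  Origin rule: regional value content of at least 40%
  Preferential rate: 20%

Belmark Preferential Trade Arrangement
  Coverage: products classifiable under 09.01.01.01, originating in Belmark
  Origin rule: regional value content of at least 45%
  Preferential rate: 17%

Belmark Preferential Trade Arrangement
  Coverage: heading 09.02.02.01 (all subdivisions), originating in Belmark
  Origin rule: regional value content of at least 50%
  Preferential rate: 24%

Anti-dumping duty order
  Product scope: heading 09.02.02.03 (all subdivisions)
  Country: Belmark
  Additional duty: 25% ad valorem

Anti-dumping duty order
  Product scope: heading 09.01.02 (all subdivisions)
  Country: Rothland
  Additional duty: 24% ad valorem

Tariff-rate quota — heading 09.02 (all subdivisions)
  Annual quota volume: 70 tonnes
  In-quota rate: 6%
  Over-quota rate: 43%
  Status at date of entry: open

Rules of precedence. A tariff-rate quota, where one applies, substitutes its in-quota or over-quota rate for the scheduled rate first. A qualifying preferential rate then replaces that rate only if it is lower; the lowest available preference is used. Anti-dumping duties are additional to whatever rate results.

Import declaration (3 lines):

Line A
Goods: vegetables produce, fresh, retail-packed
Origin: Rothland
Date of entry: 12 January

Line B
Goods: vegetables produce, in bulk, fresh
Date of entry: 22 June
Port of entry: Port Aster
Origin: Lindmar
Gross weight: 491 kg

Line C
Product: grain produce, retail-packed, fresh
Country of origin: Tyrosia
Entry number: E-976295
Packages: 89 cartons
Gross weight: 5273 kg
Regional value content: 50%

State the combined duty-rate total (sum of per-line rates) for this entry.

50%

Line A: vegetables → 09.02; fresh → 09.02.01; retail-packed → 09.02.01.01. Scheduled 28%. quota on 09.02 open → in-quota 6%. → 6%.
Line B: vegetables → 09.02; fresh → 09.02.01; in bulk → 09.02.01.02. Scheduled 4%. quota on 09.02 open → in-quota 6%; anti-dumping (Lindmar, 09.02): +18%; total 6% + 18% = 24%. → 24%.
Line C: grain → 09.01; fresh → 09.01.01; retail-packed → 09.01.01.01. Scheduled 22%. Tyrosia agreement on 09.01.01: RVC ≥ 40% → 20% available; preferential 20%. → 20%.
Sum: 6% + 24% + 20% = 50%.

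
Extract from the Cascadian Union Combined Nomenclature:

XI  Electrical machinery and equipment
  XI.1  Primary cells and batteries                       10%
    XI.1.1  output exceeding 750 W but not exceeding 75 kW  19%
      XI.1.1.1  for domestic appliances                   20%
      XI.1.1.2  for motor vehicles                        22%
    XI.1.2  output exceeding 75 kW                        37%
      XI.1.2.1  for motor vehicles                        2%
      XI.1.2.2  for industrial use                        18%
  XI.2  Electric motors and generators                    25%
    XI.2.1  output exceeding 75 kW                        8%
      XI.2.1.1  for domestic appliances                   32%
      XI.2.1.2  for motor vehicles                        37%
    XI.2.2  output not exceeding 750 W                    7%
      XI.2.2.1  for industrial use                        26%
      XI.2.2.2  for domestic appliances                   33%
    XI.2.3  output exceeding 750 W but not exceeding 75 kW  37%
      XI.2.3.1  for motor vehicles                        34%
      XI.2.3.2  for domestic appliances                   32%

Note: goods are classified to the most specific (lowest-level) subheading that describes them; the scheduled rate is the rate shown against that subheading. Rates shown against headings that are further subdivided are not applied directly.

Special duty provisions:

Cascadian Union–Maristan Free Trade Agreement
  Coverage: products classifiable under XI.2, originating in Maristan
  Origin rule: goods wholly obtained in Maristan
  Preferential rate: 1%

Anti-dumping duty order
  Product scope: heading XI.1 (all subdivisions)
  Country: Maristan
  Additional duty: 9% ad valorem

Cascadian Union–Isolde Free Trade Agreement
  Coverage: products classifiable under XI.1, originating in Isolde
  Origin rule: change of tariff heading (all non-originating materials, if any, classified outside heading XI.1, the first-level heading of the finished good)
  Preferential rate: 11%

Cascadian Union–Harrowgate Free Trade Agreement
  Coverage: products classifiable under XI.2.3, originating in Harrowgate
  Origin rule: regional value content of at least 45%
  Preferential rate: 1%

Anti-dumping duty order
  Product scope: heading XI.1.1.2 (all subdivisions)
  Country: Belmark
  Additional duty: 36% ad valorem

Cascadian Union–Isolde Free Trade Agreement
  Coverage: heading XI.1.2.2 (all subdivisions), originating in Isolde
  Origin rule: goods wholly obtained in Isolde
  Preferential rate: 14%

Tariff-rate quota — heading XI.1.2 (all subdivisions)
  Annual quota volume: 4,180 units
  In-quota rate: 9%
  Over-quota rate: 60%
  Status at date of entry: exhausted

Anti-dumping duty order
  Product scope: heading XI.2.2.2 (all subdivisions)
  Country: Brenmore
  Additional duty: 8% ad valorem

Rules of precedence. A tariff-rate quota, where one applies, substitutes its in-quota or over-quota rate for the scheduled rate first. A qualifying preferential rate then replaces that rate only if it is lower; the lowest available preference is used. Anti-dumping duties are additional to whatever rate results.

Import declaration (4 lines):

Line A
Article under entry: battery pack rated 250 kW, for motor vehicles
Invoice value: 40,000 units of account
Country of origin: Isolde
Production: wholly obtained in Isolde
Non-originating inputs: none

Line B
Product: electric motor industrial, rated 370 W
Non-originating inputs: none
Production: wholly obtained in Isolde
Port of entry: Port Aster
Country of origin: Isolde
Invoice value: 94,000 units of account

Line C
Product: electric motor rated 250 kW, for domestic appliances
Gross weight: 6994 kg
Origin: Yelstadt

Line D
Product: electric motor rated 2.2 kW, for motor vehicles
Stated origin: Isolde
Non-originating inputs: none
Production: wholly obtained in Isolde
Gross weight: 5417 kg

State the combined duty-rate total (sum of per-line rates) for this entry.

Line A: battery pack → XI.1; rated 250 kW → XI.1.2; for motor vehicles → XI.1.2.1. Scheduled 2%. quota on XI.1.2 exhausted → over-quota 60%; Isolde agreement on XI.1: CTH met → 11% available; Isolde agreement on XI.1.2.2: XI.1.2.1 not covered; preferential 11%. → 11%.
Line B: electric motor → XI.2; rated 370 W → XI.2.2; industrial → XI.2.2.1. Scheduled 26%. Isolde agreement on XI.1: XI.2.2.1 not covered; Isolde agreement on XI.1.2.2: XI.2.2.1 not covered. → 26%.
Line C: electric motor → XI.2; rated 250 kW → XI.2.1; for domestic appliances → XI.2.1.1. Scheduled 32%. No special measure applies. → 32%.
Line D: electric motor → XI.2; rated 2.2 kW → XI.2.3; for motor vehicles → XI.2.3.1. Scheduled 34%. Isolde agreement on XI.1: XI.2.3.1 not covered; Isolde agreement on XI.1.2.2: XI.2.3.1 not covered. → 34%.
Sum: 11% + 26% + 32% + 34% = 103%.

103%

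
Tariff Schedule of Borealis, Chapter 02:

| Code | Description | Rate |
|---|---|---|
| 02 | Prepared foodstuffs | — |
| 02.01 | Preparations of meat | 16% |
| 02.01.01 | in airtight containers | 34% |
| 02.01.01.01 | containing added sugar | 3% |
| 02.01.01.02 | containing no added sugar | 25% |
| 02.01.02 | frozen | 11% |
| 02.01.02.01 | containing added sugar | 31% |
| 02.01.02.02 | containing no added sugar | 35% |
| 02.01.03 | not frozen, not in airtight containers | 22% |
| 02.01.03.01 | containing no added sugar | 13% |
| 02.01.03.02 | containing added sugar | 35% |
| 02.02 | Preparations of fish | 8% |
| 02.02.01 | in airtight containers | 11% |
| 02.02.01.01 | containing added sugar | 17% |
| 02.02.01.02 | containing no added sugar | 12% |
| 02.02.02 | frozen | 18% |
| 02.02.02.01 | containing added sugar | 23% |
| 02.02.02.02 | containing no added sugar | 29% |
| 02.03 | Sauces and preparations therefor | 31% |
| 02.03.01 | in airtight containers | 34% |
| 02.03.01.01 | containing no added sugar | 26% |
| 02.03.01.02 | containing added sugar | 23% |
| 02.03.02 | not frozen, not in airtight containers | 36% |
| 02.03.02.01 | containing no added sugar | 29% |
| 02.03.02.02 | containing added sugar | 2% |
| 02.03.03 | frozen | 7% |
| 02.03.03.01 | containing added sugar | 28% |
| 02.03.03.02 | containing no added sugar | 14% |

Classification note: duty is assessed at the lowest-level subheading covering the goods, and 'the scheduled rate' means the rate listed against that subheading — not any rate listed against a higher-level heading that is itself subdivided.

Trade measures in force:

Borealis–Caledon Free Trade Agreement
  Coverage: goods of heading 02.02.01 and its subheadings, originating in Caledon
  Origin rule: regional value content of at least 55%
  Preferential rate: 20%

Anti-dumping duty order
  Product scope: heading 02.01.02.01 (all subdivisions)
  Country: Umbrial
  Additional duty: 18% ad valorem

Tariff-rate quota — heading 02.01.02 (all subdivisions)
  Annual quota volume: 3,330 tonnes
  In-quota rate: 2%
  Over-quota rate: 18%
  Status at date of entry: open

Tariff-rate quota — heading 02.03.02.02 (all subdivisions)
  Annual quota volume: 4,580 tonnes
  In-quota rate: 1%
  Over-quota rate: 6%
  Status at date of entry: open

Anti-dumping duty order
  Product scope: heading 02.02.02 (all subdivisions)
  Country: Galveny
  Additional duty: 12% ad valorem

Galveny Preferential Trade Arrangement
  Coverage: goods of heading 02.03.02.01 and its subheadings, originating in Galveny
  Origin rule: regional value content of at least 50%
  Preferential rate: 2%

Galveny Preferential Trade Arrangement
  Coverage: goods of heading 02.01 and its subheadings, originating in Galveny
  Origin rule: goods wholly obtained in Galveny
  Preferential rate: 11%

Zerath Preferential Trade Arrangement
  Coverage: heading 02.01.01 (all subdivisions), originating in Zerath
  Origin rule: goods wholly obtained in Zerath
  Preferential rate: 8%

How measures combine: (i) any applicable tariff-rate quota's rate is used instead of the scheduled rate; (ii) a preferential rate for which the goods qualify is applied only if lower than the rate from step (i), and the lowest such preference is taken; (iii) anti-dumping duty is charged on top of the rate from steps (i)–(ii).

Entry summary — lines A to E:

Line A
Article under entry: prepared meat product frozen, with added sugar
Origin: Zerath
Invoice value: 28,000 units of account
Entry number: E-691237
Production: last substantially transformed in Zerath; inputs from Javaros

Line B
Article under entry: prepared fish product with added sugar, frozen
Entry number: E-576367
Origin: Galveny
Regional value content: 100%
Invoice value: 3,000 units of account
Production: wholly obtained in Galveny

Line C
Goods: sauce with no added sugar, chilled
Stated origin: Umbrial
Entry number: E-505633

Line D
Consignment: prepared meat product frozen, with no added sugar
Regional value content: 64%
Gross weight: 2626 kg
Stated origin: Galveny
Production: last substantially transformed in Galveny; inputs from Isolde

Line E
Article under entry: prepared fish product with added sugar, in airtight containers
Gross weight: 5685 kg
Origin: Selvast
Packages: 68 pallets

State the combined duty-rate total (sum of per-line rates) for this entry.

Line A: prepared meat product → 02.01; frozen → 02.01.02; with added sugar → 02.01.02.01. Scheduled 31%. quota on 02.01.02 open → in-quota 2%; Zerath agreement on 02.01.01: 02.01.02.01 not covered. → 2%.
Line B: prepared fish product → 02.02; frozen → 02.02.02; with added sugar → 02.02.02.01. Scheduled 23%. Galveny agreement on 02.03.02.01: 02.02.02.01 not covered; Galveny agreement on 02.01: 02.02.02.01 not covered; anti-dumping (Galveny, 02.02.02): +12%; total 23% + 12% = 35%. → 35%.
Line C: sauce → 02.03; chilled → 02.03.02; with no added sugar → 02.03.02.01. Scheduled 29%. No special measure applies. → 29%.
Line D: prepared meat product → 02.01; frozen → 02.01.02; with no added sugar → 02.01.02.02. Scheduled 35%. quota on 02.01.02 open → in-quota 2%; Galveny agreement on 02.03.02.01: 02.01.02.02 not covered; Galveny agreement on 02.01: not wholly obtained. → 2%.
Line E: prepared fish product → 02.02; in airtight containers → 02.02.01; with added sugar → 02.02.01.01. Scheduled 17%. No special measure applies. → 17%.
Sum: 2% + 35% + 29% + 2% + 17% = 85%.

85%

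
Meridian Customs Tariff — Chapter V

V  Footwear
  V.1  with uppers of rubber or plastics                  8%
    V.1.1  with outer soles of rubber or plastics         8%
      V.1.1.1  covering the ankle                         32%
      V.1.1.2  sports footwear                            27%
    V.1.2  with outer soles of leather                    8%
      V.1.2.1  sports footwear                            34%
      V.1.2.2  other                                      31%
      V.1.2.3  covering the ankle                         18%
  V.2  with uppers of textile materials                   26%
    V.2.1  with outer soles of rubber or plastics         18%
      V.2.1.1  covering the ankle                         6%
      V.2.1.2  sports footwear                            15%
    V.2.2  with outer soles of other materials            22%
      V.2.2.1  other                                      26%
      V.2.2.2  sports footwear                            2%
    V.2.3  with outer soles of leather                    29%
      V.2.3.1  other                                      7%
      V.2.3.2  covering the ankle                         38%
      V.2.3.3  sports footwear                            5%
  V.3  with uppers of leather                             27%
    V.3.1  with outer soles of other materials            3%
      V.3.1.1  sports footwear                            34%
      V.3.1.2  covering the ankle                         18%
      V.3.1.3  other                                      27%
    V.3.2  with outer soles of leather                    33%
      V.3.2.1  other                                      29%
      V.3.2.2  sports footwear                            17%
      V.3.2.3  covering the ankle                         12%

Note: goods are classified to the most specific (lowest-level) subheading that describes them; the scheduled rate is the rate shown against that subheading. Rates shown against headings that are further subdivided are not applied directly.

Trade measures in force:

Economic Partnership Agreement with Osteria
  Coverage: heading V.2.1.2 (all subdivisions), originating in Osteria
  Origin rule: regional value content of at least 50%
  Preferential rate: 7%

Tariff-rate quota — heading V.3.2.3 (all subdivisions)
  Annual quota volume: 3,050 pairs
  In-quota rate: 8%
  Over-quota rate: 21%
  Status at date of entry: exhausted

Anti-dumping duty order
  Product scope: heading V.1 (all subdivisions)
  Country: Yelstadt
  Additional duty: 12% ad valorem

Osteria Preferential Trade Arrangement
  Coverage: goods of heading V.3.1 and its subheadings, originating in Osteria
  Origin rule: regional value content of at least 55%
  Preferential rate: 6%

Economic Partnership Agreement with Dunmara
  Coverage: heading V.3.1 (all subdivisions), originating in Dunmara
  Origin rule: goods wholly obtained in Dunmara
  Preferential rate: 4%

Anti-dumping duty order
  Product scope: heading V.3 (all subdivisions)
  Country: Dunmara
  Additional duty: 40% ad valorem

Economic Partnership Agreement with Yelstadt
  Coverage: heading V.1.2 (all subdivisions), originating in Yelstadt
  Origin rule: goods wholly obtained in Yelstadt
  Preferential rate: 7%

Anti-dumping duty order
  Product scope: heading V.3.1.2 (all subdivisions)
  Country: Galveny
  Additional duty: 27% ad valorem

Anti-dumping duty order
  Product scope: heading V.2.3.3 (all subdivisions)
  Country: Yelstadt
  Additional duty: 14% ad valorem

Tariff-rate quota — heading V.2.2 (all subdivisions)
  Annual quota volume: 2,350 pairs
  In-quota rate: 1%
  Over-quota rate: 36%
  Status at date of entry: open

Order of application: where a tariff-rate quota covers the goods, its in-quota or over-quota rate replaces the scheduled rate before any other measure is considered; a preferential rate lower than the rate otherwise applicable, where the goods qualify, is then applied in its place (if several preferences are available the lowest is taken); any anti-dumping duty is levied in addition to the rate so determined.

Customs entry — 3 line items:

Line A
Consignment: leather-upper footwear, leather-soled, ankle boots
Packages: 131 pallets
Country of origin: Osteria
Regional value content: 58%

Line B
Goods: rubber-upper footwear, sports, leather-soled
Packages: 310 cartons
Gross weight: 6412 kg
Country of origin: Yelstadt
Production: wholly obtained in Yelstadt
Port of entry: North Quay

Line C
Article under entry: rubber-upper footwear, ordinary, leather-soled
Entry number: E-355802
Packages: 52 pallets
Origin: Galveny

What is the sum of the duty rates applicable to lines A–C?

71%

Line A: leather-upper → V.3; leather-soled → V.3.2; ankle boots → V.3.2.3. Scheduled 12%. quota on V.3.2.3 exhausted → over-quota 21%; Osteria agreement on V.2.1.2: V.3.2.3 not covered; Osteria agreement on V.3.1: V.3.2.3 not covered. → 21%.
Line B: rubber-upper → V.1; leather-soled → V.1.2; sports → V.1.2.1. Scheduled 34%. Yelstadt agreement on V.1.2: wholly obtained → 7% available; preferential 7%; anti-dumping (Yelstadt, V.1): +12%; total 7% + 12% = 19%. → 19%.
Line C: rubber-upper → V.1; leather-soled → V.1.2; ordinary → V.1.2.2. Scheduled 31%. No special measure applies. → 31%.
Sum: 21% + 19% + 31% = 71%.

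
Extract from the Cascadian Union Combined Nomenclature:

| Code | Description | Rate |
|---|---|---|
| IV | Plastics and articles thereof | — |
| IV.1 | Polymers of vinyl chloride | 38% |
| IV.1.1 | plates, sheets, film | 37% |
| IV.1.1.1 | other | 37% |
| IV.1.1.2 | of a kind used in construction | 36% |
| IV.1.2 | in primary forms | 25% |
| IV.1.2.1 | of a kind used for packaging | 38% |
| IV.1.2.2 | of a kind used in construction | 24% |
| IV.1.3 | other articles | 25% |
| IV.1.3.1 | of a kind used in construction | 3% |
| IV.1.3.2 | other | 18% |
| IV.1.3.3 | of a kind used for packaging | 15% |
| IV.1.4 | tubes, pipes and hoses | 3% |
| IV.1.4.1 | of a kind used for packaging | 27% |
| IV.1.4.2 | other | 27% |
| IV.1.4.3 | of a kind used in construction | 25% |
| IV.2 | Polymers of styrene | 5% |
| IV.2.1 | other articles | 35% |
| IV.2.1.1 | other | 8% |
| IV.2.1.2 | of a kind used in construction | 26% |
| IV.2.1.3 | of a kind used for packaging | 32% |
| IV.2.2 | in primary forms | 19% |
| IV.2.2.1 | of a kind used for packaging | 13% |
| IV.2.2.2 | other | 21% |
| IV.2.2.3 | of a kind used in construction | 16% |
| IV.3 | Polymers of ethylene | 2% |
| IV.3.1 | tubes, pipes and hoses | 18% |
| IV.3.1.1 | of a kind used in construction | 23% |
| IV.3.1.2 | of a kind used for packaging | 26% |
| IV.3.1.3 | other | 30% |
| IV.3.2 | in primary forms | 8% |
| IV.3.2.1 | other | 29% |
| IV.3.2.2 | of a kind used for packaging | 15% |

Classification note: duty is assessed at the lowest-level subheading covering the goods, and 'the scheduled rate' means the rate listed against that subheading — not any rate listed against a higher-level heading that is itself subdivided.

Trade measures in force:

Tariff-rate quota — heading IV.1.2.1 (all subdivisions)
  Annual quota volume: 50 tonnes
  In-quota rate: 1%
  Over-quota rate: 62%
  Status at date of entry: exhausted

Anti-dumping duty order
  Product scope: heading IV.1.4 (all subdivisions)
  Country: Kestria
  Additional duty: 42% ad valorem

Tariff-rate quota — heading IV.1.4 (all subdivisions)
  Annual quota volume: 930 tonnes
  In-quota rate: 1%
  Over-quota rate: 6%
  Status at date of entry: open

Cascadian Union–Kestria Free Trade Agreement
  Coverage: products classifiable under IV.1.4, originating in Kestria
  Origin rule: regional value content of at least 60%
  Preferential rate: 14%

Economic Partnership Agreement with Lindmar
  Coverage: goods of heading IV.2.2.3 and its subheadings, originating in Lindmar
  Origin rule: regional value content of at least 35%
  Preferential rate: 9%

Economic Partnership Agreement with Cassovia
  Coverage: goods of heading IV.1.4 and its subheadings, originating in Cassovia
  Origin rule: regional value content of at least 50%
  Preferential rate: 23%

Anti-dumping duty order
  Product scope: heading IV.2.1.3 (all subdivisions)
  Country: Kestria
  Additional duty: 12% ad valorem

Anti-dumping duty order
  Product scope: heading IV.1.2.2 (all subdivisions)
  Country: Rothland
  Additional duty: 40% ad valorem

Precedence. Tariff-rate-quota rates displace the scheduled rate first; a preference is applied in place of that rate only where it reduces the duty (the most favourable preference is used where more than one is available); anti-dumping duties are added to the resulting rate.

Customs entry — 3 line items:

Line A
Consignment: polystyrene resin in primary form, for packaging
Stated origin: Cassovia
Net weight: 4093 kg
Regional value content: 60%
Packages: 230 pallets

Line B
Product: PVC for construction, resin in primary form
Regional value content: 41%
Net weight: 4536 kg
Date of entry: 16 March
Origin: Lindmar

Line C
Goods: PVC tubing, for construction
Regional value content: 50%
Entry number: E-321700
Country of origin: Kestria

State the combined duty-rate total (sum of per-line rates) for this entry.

Line A: polystyrene → IV.2; resin in primary form → IV.2.2; for packaging → IV.2.2.1. Scheduled 13%. Cassovia agreement on IV.1.4: IV.2.2.1 not covered. → 13%.
Line B: PVC → IV.1; resin in primary form → IV.1.2; for construction → IV.1.2.2. Scheduled 24%. Lindmar agreement on IV.2.2.3: IV.1.2.2 not covered. → 24%.
Line C: PVC → IV.1; tubing → IV.1.4; for construction → IV.1.4.3. Scheduled 25%. quota on IV.1.4 open → in-quota 1%; Kestria agreement on IV.1.4: RVC < 60%; anti-dumping (Kestria, IV.1.4): +42%; total 1% + 42% = 43%. → 43%.
Sum: 13% + 24% + 43% = 80%.

80%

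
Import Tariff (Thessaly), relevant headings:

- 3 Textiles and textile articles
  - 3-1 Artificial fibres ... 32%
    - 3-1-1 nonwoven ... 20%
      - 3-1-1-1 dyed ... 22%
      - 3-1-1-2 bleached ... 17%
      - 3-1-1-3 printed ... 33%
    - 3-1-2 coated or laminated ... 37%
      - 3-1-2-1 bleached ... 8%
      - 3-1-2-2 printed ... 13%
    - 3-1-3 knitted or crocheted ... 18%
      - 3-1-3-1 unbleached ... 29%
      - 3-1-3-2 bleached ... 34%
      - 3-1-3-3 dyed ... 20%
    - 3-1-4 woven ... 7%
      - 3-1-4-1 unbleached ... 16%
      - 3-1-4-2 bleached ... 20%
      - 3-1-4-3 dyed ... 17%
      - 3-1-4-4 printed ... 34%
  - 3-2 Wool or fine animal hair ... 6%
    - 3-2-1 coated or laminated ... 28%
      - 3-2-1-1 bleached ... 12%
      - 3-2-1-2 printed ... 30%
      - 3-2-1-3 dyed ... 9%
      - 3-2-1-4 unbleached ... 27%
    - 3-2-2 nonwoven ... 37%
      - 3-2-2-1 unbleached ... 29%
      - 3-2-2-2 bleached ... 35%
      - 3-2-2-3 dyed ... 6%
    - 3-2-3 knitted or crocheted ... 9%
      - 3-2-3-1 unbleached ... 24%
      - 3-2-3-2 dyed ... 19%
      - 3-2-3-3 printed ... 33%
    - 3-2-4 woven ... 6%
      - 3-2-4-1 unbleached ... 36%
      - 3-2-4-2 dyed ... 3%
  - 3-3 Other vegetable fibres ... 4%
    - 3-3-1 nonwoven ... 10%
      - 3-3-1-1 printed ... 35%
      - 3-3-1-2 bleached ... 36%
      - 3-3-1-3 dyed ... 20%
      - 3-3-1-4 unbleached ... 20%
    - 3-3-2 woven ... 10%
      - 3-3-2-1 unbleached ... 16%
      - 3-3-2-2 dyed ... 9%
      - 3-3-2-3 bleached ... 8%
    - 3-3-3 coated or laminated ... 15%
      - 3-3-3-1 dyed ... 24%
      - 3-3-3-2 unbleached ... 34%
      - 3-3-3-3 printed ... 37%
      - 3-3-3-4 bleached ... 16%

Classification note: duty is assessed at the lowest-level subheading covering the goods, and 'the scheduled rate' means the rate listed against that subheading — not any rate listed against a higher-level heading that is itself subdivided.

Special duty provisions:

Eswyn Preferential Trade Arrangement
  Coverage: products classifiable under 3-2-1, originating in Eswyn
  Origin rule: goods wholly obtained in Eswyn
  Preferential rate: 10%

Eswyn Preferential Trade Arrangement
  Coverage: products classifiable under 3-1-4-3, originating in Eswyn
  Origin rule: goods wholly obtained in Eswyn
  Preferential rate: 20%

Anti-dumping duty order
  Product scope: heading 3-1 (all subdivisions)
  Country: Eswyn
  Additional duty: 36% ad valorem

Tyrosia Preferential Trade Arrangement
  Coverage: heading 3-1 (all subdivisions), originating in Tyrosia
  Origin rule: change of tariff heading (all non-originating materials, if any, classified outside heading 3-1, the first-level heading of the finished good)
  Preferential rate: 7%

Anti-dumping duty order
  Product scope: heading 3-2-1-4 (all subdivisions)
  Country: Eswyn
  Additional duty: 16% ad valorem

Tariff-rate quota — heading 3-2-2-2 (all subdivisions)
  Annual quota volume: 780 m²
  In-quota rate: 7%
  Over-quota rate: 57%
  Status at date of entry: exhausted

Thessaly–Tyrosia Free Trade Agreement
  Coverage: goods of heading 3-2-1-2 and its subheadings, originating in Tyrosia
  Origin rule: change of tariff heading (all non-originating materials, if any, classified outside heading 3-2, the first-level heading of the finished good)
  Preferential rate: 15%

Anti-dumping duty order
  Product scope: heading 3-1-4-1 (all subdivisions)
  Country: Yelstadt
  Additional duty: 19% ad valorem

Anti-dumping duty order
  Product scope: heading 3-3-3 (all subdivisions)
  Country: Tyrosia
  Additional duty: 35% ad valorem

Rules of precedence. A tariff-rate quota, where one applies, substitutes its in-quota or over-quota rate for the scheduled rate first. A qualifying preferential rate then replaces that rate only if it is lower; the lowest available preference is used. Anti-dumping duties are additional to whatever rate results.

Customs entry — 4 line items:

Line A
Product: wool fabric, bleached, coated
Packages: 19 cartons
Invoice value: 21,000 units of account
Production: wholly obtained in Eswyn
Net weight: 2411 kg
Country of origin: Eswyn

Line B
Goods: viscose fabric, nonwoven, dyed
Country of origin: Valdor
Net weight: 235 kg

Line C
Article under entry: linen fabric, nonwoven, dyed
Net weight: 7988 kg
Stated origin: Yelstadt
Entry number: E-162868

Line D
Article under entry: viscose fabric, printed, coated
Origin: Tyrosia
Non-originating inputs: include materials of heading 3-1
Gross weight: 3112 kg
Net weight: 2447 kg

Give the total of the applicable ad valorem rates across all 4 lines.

Line A: wool → 3-2; coated → 3-2-1; bleached → 3-2-1-1. Scheduled 12%. Eswyn agreement on 3-2-1: wholly obtained → 10% available; Eswyn agreement on 3-1-4-3: 3-2-1-1 not covered; preferential 10%. → 10%.
Line B: viscose → 3-1; nonwoven → 3-1-1; dyed → 3-1-1-1. Scheduled 22%. No special measure applies. → 22%.
Line C: linen → 3-3; nonwoven → 3-3-1; dyed → 3-3-1-3. Scheduled 20%. No special measure applies. → 20%.
Line D: viscose → 3-1; coated → 3-1-2; printed → 3-1-2-2. Scheduled 13%. Tyrosia agreement on 3-1: CTH not met; Tyrosia agreement on 3-2-1-2: 3-1-2-2 not covered. → 13%.
Sum: 10% + 22% + 20% + 13% = 65%.

65%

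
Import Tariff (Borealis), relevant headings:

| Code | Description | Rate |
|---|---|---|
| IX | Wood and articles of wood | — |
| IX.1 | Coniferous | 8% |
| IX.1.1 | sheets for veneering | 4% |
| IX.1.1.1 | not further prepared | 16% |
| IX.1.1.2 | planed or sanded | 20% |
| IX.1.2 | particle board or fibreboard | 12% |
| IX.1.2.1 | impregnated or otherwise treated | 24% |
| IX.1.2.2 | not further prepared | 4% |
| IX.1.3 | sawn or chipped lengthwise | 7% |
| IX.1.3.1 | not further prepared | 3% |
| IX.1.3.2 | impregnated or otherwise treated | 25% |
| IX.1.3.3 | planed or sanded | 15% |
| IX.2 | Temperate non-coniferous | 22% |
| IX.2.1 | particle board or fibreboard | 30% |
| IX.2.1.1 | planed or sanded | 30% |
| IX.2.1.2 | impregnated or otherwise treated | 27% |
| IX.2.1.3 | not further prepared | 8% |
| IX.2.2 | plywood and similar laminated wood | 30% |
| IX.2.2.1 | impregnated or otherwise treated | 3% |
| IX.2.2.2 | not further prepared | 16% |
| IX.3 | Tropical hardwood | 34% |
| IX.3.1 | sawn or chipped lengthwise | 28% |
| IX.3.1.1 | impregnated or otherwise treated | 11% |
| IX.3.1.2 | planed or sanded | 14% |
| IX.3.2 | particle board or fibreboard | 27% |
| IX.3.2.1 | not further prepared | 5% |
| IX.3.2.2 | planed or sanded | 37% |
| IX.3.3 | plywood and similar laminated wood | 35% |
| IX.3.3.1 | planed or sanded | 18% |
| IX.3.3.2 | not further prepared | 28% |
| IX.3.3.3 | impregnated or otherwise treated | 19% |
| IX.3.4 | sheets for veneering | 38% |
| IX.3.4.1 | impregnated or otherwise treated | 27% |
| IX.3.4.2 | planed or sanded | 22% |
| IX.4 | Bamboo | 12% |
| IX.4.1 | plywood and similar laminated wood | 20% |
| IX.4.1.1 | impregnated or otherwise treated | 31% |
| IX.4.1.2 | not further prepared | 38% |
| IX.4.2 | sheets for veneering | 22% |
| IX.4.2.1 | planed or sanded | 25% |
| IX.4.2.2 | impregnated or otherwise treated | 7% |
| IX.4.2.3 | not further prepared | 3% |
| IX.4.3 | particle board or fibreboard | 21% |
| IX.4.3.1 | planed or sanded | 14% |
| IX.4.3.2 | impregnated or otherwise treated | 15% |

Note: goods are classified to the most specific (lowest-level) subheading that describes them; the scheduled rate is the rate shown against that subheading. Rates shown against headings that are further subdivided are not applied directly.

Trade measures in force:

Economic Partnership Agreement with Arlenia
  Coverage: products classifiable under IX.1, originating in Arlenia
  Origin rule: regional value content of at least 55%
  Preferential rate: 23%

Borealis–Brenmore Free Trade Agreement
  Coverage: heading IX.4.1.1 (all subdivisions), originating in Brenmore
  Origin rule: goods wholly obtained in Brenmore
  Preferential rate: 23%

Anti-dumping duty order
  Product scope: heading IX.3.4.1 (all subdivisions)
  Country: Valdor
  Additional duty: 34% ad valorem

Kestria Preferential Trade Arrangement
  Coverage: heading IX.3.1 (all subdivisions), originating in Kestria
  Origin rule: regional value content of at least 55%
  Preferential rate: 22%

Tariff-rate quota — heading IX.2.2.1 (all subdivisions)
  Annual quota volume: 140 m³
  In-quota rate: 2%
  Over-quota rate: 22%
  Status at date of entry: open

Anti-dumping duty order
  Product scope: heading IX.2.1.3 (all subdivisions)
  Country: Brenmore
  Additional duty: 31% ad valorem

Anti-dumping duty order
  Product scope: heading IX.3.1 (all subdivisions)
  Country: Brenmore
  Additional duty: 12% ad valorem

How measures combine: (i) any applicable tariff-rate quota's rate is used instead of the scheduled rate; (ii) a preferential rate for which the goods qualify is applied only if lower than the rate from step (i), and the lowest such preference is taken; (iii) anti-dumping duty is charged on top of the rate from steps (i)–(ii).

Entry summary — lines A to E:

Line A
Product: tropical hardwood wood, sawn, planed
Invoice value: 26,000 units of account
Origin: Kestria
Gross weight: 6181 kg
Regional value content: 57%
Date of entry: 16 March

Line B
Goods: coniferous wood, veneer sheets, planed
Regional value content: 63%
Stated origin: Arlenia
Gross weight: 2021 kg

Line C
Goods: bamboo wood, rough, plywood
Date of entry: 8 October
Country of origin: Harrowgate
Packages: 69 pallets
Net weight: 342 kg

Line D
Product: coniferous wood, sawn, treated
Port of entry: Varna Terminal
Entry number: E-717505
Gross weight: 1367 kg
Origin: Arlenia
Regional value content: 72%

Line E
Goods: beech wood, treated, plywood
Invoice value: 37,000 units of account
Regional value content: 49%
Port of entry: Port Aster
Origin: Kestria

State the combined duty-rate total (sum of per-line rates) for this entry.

97%

Line A: tropical hardwood → IX.3; sawn → IX.3.1; planed → IX.3.1.2. Scheduled 14%. Kestria agreement on IX.3.1: RVC ≥ 55% → 22% available; preference 22% not lower than 14% → no reduction. → 14%.
Line B: coniferous → IX.1; veneer sheets → IX.1.1; planed → IX.1.1.2. Scheduled 20%. Arlenia agreement on IX.1: RVC ≥ 55% → 23% available; preference 23% not lower than 20% → no reduction. → 20%.
Line C: bamboo → IX.4; plywood → IX.4.1; rough → IX.4.1.2. Scheduled 38%. No special measure applies. → 38%.
Line D: coniferous → IX.1; sawn → IX.1.3; treated → IX.1.3.2. Scheduled 25%. Arlenia agreement on IX.1: RVC ≥ 55% → 23% available; preferential 23%. → 23%.
Line E: beech → IX.2; plywood → IX.2.2; treated → IX.2.2.1. Scheduled 3%. quota on IX.2.2.1 open → in-quota 2%; Kestria agreement on IX.3.1: IX.2.2.1 not covered. → 2%.
Sum: 14% + 20% + 38% + 23% + 2% = 97%.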